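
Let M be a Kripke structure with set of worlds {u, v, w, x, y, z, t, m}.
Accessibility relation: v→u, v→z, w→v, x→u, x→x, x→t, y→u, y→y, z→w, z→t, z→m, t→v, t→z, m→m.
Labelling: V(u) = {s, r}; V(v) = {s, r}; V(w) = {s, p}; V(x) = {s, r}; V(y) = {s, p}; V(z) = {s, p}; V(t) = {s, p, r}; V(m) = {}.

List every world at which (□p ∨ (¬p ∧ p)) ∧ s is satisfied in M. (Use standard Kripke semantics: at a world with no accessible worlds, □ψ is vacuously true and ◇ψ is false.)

Recall that □ψ holds at a world iff ψ holds at every accessible world, and ◇ψ holds iff ψ holds at some accessible world.
Let φ = (□p ∨ (¬p ∧ p)) ∧ s. Evaluate φ at each world:
  u (successors ∅): φ is true.
  v (successors {u, z}): φ is false.
  w (successors {v}): φ is false.
  x (successors {u, x, t}): φ is false.
  y (successors {u, y}): φ is false.
  z (successors {w, t, m}): φ is false.
  t (successors {v, z}): φ is false.
  m (successors {m}): φ is false.
For instance, at y:
  At y: □p ∨ (¬p ∧ p) is false, s is true, so (□p ∨ (¬p ∧ p)) ∧ s is false.
    At y: □p is false, ¬p ∧ p is false, so □p ∨ (¬p ∧ p) is false.
      At y: □p requires p at every successor {u, y}.
        p fails at u, so □p is false at y.
Satisfying worlds: {u}

u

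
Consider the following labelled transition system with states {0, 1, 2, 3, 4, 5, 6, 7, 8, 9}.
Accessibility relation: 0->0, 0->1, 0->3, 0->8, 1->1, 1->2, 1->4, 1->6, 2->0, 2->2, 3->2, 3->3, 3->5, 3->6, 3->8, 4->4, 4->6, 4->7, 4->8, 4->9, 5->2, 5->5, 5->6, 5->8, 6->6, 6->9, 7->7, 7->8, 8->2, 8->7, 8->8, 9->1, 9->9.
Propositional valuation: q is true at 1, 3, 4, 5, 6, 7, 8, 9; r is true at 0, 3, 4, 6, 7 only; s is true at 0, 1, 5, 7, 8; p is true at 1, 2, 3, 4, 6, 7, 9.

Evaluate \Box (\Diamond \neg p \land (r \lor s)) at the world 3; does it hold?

Recall that \Box ψ holds at a world iff ψ holds at every accessible world, and \Diamond ψ holds iff ψ holds at some accessible world.
At 3: \Box (\Diamond \neg p \land (r \lor s)) requires \Diamond \neg p \land (r \lor s) at every successor {2, 3, 5, 6, 8}.
  \Diamond \neg p \land (r \lor s) fails at 2, so \Box (\Diamond \neg p \land (r \lor s)) is false at 3.
    At 2: \Diamond \neg p is true, r \lor s is false, so \Diamond \neg p \land (r \lor s) is false.
      At 2: \Diamond \neg p requires \neg p at some successor in {0, 2}.
        \neg p holds at 0, so \Diamond \neg p is true at 2.

No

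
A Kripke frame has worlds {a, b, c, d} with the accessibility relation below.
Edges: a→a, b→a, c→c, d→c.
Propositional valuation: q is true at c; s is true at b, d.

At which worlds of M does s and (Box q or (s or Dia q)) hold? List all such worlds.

Recall that Box ψ holds at a world iff ψ holds at every accessible world, and Dia ψ holds iff ψ holds at some accessible world.
Let φ = s and (Box q or (s or Dia q)). Evaluate φ at each world:
  a (successors {a}): φ is false.
  b (successors {a}): φ is true.
  c (successors {c}): φ is false.
  d (successors {c}): φ is true.
For instance, at c:
  At c: s is false, Box q or (s or Dia q) is true, so s and (Box q or (s or Dia q)) is false.
    At c: Box q is true, s or Dia q is true, so Box q or (s or Dia q) is true.
      At c: Box q requires q at every successor {c}.
        At c: q is true.
      So Box q is true at c.
      At c: s is false, Dia q is true, so s or Dia q is true.
Satisfying worlds: {b, d}

b, d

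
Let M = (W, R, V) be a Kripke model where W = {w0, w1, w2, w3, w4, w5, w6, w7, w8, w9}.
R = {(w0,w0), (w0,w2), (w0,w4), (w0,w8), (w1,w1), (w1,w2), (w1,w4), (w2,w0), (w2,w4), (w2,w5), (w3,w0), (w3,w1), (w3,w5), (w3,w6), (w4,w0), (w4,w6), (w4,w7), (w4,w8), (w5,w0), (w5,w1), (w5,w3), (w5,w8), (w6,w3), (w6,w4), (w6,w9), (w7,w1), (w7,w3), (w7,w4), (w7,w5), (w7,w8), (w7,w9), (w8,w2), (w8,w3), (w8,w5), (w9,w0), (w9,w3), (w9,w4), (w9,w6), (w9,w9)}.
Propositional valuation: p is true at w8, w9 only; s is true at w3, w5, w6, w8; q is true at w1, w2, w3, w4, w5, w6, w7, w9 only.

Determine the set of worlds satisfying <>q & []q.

Let φ = <>q & []q. Evaluate φ at each world:
  w0 (successors {w0, w2, w4, w8}): φ is false.
  w1 (successors {w1, w2, w4}): φ is true.
  w2 (successors {w0, w4, w5}): φ is false.
  w3 (successors {w0, w1, w5, w6}): φ is false.
  w4 (successors {w0, w6, w7, w8}): φ is false.
  w5 (successors {w0, w1, w3, w8}): φ is false.
  w6 (successors {w3, w4, w9}): φ is true.
  w7 (successors {w1, w3, w4, w5, w8, w9}): φ is false.
  w8 (successors {w2, w3, w5}): φ is true.
  w9 (successors {w0, w3, w4, w6, w9}): φ is false.
For instance, at w7:
  At w7: <>q is true, []q is false, so <>q & []q is false.
    At w7: <>q requires q at some successor in {w1, w3, w4, w5, w8, w9}.
      q holds at w1, so <>q is true at w7.
    At w7: []q requires q at every successor {w1, w3, w4, w5, w8, w9}.
      q fails at w8, so []q is false at w7.
Satisfying worlds: {w1, w6, w8}

w1, w6, w8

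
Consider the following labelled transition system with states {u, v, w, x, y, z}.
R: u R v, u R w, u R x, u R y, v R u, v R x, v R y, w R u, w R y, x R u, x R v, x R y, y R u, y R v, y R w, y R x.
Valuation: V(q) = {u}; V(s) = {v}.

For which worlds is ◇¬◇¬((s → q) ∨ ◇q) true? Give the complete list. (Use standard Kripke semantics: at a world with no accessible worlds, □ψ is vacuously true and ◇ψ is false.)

Recall that ◇ψ holds at a world iff ψ holds at some accessible world.
Let φ = ◇¬◇¬((s → q) ∨ ◇q). Evaluate φ at each world:
  u (successors {v, w, x, y}): φ is true.
  v (successors {u, x, y}): φ is true.
  w (successors {u, y}): φ is true.
  x (successors {u, v, y}): φ is true.
  y (successors {u, v, w, x}): φ is true.
  z (successors ∅): φ is false.
For instance, at y:
  At y: ◇¬◇¬((s → q) ∨ ◇q) requires ¬◇¬((s → q) ∨ ◇q) at some successor in {u, v, w, x}.
    ¬◇¬((s → q) ∨ ◇q) holds at u, so ◇¬◇¬((s → q) ∨ ◇q) is true at y.
      At u: ◇¬((s → q) ∨ ◇q) is false, so ¬◇¬((s → q) ∨ ◇q) is true.
Satisfying worlds: {u, v, w, x, y}

u, v, w, x, y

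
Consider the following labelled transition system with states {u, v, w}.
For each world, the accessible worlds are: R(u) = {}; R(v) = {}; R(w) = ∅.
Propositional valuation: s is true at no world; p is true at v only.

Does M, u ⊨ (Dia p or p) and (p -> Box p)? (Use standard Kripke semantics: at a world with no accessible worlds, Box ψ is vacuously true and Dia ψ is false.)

No

At u: Dia p or p is false, p -> Box p is true, so (Dia p or p) and (p -> Box p) is false.
  At u: Dia p is false, p is false, so Dia p or p is false.
    At u: no accessible worlds, so Dia p is false.
  At u: p is false, Box p is true, so p -> Box p is true.
    At u: no accessible worlds, so Box p holds vacuously.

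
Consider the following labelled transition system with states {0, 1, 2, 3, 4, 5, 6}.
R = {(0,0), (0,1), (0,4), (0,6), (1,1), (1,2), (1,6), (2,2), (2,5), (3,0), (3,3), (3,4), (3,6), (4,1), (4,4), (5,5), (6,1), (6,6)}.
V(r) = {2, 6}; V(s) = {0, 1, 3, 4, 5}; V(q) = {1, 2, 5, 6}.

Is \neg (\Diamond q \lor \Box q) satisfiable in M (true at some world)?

Let φ = \neg (\Diamond q \lor \Box q). Evaluate φ at each world:
  0 (successors {0, 1, 4, 6}): φ is false.
  1 (successors {1, 2, 6}): φ is false.
  2 (successors {2, 5}): φ is false.
  3 (successors {0, 3, 4, 6}): φ is false.
  4 (successors {1, 4}): φ is false.
  5 (successors {5}): φ is false.
  6 (successors {1, 6}): φ is false.
For instance, at 2:
  At 2: \Diamond q \lor \Box q is true, so \neg (\Diamond q \lor \Box q) is false.
    At 2: \Diamond q is true, \Box q is true, so \Diamond q \lor \Box q is true.
      At 2: \Diamond q requires q at some successor in {2, 5}.
        q holds at 2, so \Diamond q is true at 2.
      At 2: \Box q requires q at every successor {2, 5}.
        At 2: q is true.
        At 5: q is true.
      So \Box q is true at 2.

No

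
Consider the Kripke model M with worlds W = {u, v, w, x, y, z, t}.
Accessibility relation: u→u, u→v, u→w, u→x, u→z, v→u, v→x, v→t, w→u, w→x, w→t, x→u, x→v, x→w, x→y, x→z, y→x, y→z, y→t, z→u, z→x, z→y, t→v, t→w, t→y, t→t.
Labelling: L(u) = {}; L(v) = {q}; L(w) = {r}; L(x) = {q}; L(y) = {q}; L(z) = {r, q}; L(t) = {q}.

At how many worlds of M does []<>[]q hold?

Let φ = []<>[]q. Evaluate φ at each world:
  u (successors {u, v, w, x, z}): φ is false.
  v (successors {u, x, t}): φ is false.
  w (successors {u, x, t}): φ is false.
  x (successors {u, v, w, y, z}): φ is false.
  y (successors {x, z, t}): φ is true.
  z (successors {u, x, y}): φ is false.
  t (successors {v, w, y, t}): φ is false.
For instance, at t:
  At t: []<>[]q requires <>[]q at every successor {v, w, y, t}.
    <>[]q fails at v, so []<>[]q is false at t.
      At v: <>[]q requires []q at some successor in {u, x, t}.
        At u: []q is false.
        At x: []q is false.
        At t: []q is false.
      So <>[]q is false at v.
Satisfying worlds: {y}

1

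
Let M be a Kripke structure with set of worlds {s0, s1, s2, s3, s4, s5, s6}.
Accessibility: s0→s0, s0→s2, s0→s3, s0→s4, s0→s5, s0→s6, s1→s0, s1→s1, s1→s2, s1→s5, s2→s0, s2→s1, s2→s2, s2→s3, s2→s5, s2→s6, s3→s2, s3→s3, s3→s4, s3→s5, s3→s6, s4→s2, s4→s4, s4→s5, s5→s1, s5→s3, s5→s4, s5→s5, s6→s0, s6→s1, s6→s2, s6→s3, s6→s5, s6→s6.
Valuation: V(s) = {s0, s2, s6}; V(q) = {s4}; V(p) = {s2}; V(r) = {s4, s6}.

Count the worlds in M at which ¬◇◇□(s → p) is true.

0

Recall that □ψ holds at a world iff ψ holds at every accessible world, and ◇ψ holds iff ψ holds at some accessible world.
Let φ = ¬◇◇□(s → p). Evaluate φ at each world:
  s0 (successors {s0, s2, s3, s4, s5, s6}): φ is false.
  s1 (successors {s0, s1, s2, s5}): φ is false.
  s2 (successors {s0, s1, s2, s3, s5, s6}): φ is false.
  s3 (successors {s2, s3, s4, s5, s6}): φ is false.
  s4 (successors {s2, s4, s5}): φ is false.
  s5 (successors {s1, s3, s4, s5}): φ is false.
  s6 (successors {s0, s1, s2, s3, s5, s6}): φ is false.
For instance, at s4:
  At s4: ◇◇□(s → p) is true, so ¬◇◇□(s → p) is false.
    At s4: ◇◇□(s → p) requires ◇□(s → p) at some successor in {s2, s4, s5}.
      ◇□(s → p) holds at s2, so ◇◇□(s → p) is true at s4.
Satisfying worlds: none.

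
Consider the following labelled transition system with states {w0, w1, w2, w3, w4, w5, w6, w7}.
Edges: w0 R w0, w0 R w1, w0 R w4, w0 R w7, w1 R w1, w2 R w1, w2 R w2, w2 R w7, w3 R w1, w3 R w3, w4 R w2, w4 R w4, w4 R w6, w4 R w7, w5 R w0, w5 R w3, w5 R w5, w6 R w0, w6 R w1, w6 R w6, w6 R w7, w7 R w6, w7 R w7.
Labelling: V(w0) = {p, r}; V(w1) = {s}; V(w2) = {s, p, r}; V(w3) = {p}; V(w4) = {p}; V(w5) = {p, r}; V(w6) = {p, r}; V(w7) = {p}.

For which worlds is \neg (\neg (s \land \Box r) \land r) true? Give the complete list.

Recall that \Box ψ holds at a world iff ψ holds at every accessible world, and \Diamond ψ holds iff ψ holds at some accessible world.
Let φ = \neg (\neg (s \land \Box r) \land r). Evaluate φ at each world:
  w0 (successors {w0, w1, w4, w7}): φ is false.
  w1 (successors {w1}): φ is true.
  w2 (successors {w1, w2, w7}): φ is false.
  w3 (successors {w1, w3}): φ is true.
  w4 (successors {w2, w4, w6, w7}): φ is true.
  w5 (successors {w0, w3, w5}): φ is false.
  w6 (successors {w0, w1, w6, w7}): φ is false.
  w7 (successors {w6, w7}): φ is true.
For instance, at w7:
  At w7: \neg (s \land \Box r) \land r is false, so \neg (\neg (s \land \Box r) \land r) is true.
    At w7: \neg (s \land \Box r) is true, r is false, so \neg (s \land \Box r) \land r is false.
      At w7: s \land \Box r is false, so \neg (s \land \Box r) is true.
Satisfying worlds: {w1, w3, w4, w7}

w1, w3, w4, w7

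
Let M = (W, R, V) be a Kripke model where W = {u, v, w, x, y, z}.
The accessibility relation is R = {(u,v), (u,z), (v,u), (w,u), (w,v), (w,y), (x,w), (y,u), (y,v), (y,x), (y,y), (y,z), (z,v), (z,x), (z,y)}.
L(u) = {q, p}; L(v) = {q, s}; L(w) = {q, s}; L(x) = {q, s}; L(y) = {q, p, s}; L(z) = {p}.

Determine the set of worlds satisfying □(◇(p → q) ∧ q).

v, w, x, z

Let φ = □(◇(p → q) ∧ q). Evaluate φ at each world:
  u (successors {v, z}): φ is false.
  v (successors {u}): φ is true.
  w (successors {u, v, y}): φ is true.
  x (successors {w}): φ is true.
  y (successors {u, v, x, y, z}): φ is false.
  z (successors {v, x, y}): φ is true.
For instance, at z:
  At z: □(◇(p → q) ∧ q) requires ◇(p → q) ∧ q at every successor {v, x, y}.
      At v: ◇(p → q) is true, q is true, so ◇(p → q) ∧ q is true.
      At x: ◇(p → q) is true, q is true, so ◇(p → q) ∧ q is true.
      At y: ◇(p → q) is true, q is true, so ◇(p → q) ∧ q is true.
  So □(◇(p → q) ∧ q) is true at z.
Satisfying worlds: {v, w, x, z}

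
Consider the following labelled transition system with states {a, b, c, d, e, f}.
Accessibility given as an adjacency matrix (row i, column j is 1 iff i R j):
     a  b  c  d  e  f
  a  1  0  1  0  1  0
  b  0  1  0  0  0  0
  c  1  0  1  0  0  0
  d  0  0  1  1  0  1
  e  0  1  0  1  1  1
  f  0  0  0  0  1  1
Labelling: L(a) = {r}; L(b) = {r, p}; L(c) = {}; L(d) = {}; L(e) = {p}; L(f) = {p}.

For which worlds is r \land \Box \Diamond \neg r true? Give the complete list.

Let φ = r \land \Box \Diamond \neg r. Evaluate φ at each world:
  a (successors {a, c, e}): φ is true.
  b (successors {b}): φ is false.
  c (successors {a, c}): φ is false.
  d (successors {c, d, f}): φ is false.
  e (successors {b, d, e, f}): φ is false.
  f (successors {e, f}): φ is false.
For instance, at f:
  At f: r is false, \Box \Diamond \neg r is true, so r \land \Box \Diamond \neg r is false.
    At f: \Box \Diamond \neg r requires \Diamond \neg r at every successor {e, f}.
      At e: \Diamond \neg r is true.
      At f: \Diamond \neg r is true.
    So \Box \Diamond \neg r is true at f.
Satisfying worlds: {a}

a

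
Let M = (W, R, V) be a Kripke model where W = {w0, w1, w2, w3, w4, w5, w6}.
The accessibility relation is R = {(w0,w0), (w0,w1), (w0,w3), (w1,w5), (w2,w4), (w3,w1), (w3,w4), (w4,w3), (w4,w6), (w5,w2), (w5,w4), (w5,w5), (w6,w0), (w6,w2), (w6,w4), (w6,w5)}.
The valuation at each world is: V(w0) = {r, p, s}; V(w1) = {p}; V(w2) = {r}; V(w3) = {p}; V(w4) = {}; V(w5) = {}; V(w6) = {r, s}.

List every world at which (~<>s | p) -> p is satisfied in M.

Let φ = (~<>s | p) -> p. Evaluate φ at each world:
  w0 (successors {w0, w1, w3}): φ is true.
  w1 (successors {w5}): φ is true.
  w2 (successors {w4}): φ is false.
  w3 (successors {w1, w4}): φ is true.
  w4 (successors {w3, w6}): φ is true.
  w5 (successors {w2, w4, w5}): φ is false.
  w6 (successors {w0, w2, w4, w5}): φ is true.
For instance, at w0:
  At w0: ~<>s | p is true, p is true, so (~<>s | p) -> p is true.
    At w0: ~<>s is false, p is true, so ~<>s | p is true.
      At w0: <>s is true, so ~<>s is false.
Satisfying worlds: {w0, w1, w3, w4, w6}

w0, w1, w3, w4, w6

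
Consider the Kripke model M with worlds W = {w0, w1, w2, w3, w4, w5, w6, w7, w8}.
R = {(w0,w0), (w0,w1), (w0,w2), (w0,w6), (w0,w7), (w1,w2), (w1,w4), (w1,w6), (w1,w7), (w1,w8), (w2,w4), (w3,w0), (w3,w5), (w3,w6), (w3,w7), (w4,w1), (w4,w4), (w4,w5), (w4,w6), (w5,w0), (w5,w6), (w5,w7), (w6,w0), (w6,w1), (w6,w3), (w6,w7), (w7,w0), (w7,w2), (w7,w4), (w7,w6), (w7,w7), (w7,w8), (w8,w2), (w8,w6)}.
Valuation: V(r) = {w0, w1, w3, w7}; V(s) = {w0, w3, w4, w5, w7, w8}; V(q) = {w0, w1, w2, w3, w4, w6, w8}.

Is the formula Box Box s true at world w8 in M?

No

At w8: Box Box s requires Box s at every successor {w2, w6}.
  Box s fails at w6, so Box Box s is false at w8.
    At w6: Box s requires s at every successor {w0, w1, w3, w7}.
      s fails at w1, so Box s is false at w6.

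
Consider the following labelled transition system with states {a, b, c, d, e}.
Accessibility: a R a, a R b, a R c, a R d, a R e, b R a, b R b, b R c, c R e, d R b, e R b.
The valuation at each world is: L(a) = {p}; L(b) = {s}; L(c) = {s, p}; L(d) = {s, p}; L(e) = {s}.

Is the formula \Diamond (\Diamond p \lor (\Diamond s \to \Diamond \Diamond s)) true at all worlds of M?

Yes

Let φ = \Diamond (\Diamond p \lor (\Diamond s \to \Diamond \Diamond s)). Evaluate φ at each world:
  a (successors {a, b, c, d, e}): φ is true.
  b (successors {a, b, c}): φ is true.
  c (successors {e}): φ is true.
  d (successors {b}): φ is true.
  e (successors {b}): φ is true.
For instance, at c:
  At c: \Diamond (\Diamond p \lor (\Diamond s \to \Diamond \Diamond s)) requires \Diamond p \lor (\Diamond s \to \Diamond \Diamond s) at some successor in {e}.
    \Diamond p \lor (\Diamond s \to \Diamond \Diamond s) holds at e, so \Diamond (\Diamond p \lor (\Diamond s \to \Diamond \Diamond s)) is true at c.
      At e: \Diamond p is false, \Diamond s \to \Diamond \Diamond s is true, so \Diamond p \lor (\Diamond s \to \Diamond \Diamond s) is true.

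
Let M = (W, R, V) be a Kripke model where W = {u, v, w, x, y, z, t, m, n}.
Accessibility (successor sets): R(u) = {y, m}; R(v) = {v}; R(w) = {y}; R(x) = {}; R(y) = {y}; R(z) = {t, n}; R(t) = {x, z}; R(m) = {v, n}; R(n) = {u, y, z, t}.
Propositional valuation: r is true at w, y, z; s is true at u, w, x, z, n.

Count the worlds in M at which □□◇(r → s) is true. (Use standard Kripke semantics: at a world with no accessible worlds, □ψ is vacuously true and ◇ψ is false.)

Let φ = □□◇(r → s). Evaluate φ at each world:
  u (successors {y, m}): φ is false.
  v (successors {v}): φ is true.
  w (successors {y}): φ is false.
  x (successors ∅): φ is true.
  y (successors {y}): φ is false.
  z (successors {t, n}): φ is false.
  t (successors {x, z}): φ is true.
  m (successors {v, n}): φ is false.
  n (successors {u, y, z, t}): φ is false.
For instance, at t:
  At t: □□◇(r → s) requires □◇(r → s) at every successor {x, z}.
      At x: no accessible worlds, so □◇(r → s) holds vacuously.
      At z: □◇(r → s) requires ◇(r → s) at every successor {t, n}.
        At t: ◇(r → s) is true.
        At n: ◇(r → s) is true.
      So □◇(r → s) is true at z.
  So □□◇(r → s) is true at t.
Satisfying worlds: {v, x, t}

3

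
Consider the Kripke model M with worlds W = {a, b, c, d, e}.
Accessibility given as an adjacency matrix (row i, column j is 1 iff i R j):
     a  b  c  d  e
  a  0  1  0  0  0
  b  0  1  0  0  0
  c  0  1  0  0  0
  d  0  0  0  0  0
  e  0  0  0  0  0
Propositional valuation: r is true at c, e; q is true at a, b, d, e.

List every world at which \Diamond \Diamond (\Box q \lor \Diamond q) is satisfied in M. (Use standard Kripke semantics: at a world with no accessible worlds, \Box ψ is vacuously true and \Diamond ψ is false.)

a, b, c

Let φ = \Diamond \Diamond (\Box q \lor \Diamond q). Evaluate φ at each world:
  a (successors {b}): φ is true.
  b (successors {b}): φ is true.
  c (successors {b}): φ is true.
  d (successors ∅): φ is false.
  e (successors ∅): φ is false.
For instance, at a:
  At a: \Diamond \Diamond (\Box q \lor \Diamond q) requires \Diamond (\Box q \lor \Diamond q) at some successor in {b}.
    \Diamond (\Box q \lor \Diamond q) holds at b, so \Diamond \Diamond (\Box q \lor \Diamond q) is true at a.
      At b: \Diamond (\Box q \lor \Diamond q) requires \Box q \lor \Diamond q at some successor in {b}.
        \Box q \lor \Diamond q holds at b, so \Diamond (\Box q \lor \Diamond q) is true at b.
Satisfying worlds: {a, b, c}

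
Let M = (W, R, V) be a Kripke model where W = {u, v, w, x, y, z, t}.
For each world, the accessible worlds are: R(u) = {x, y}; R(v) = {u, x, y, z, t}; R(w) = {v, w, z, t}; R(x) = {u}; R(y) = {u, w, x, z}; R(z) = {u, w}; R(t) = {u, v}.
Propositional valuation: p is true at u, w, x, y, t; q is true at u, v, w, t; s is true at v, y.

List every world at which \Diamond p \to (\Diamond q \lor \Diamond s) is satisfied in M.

u, v, w, x, y, z, t

Recall that \Diamond ψ holds at a world iff ψ holds at some accessible world.
Let φ = \Diamond p \to (\Diamond q \lor \Diamond s). Evaluate φ at each world:
  u (successors {x, y}): φ is true.
  v (successors {u, x, y, z, t}): φ is true.
  w (successors {v, w, z, t}): φ is true.
  x (successors {u}): φ is true.
  y (successors {u, w, x, z}): φ is true.
  z (successors {u, w}): φ is true.
  t (successors {u, v}): φ is true.
For instance, at t:
  At t: \Diamond p is true, \Diamond q \lor \Diamond s is true, so \Diamond p \to (\Diamond q \lor \Diamond s) is true.
    At t: \Diamond p requires p at some successor in {u, v}.
      p holds at u, so \Diamond p is true at t.
    At t: \Diamond q is true, \Diamond s is true, so \Diamond q \lor \Diamond s is true.
      At t: \Diamond q requires q at some successor in {u, v}.
        q holds at u, so \Diamond q is true at t.
      At t: \Diamond s requires s at some successor in {u, v}.
        s holds at v, so \Diamond s is true at t.
Satisfying worlds: {u, v, w, x, y, z, t}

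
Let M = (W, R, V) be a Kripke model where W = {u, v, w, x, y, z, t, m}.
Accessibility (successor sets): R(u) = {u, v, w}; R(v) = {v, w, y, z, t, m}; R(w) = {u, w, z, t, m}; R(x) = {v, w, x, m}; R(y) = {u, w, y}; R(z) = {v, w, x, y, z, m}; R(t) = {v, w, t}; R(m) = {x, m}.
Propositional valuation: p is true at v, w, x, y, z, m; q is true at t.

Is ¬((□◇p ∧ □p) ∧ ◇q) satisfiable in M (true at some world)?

Let φ = ¬((□◇p ∧ □p) ∧ ◇q). Evaluate φ at each world:
  u (successors {u, v, w}): φ is true.
  v (successors {v, w, y, z, t, m}): φ is true.
  w (successors {u, w, z, t, m}): φ is true.
  x (successors {v, w, x, m}): φ is true.
  y (successors {u, w, y}): φ is true.
  z (successors {v, w, x, y, z, m}): φ is true.
  t (successors {v, w, t}): φ is true.
  m (successors {x, m}): φ is true.
Detail at u (witness):
  At u: (□◇p ∧ □p) ∧ ◇q is false, so ¬((□◇p ∧ □p) ∧ ◇q) is true.
    At u: □◇p ∧ □p is false, ◇q is false, so (□◇p ∧ □p) ∧ ◇q is false.
      At u: □◇p is true, □p is false, so □◇p ∧ □p is false.
      At u: ◇q requires q at some successor in {u, v, w}.
        At u: q is false.
        At v: q is false.
        At w: q is false.
      So ◇q is false at u.

Yes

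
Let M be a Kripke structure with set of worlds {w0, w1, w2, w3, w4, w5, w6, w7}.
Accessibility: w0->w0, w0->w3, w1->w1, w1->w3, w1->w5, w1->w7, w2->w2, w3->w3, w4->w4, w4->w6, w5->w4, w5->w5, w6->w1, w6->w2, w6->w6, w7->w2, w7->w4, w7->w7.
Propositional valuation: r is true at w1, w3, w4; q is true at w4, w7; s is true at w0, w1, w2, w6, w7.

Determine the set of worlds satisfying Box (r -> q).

w2, w4, w5, w7

Recall that Box ψ holds at a world iff ψ holds at every accessible world, and Dia ψ holds iff ψ holds at some accessible world.
Let φ = Box (r -> q). Evaluate φ at each world:
  w0 (successors {w0, w3}): φ is false.
  w1 (successors {w1, w3, w5, w7}): φ is false.
  w2 (successors {w2}): φ is true.
  w3 (successors {w3}): φ is false.
  w4 (successors {w4, w6}): φ is true.
  w5 (successors {w4, w5}): φ is true.
  w6 (successors {w1, w2, w6}): φ is false.
  w7 (successors {w2, w4, w7}): φ is true.
For instance, at w6:
  At w6: Box (r -> q) requires r -> q at every successor {w1, w2, w6}.
    r -> q fails at w1, so Box (r -> q) is false at w6.
Satisfying worlds: {w2, w4, w5, w7}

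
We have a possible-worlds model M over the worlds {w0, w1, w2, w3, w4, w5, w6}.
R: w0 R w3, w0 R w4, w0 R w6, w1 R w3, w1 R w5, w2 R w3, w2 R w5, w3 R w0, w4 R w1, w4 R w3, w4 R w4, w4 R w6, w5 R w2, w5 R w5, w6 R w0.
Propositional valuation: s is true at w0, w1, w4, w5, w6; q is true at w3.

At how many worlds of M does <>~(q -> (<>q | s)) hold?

Recall that <>ψ holds at a world iff ψ holds at some accessible world.
Let φ = <>~(q -> (<>q | s)). Evaluate φ at each world:
  w0 (successors {w3, w4, w6}): φ is true.
  w1 (successors {w3, w5}): φ is true.
  w2 (successors {w3, w5}): φ is true.
  w3 (successors {w0}): φ is false.
  w4 (successors {w1, w3, w4, w6}): φ is true.
  w5 (successors {w2, w5}): φ is false.
  w6 (successors {w0}): φ is false.
For instance, at w1:
  At w1: <>~(q -> (<>q | s)) requires ~(q -> (<>q | s)) at some successor in {w3, w5}.
    ~(q -> (<>q | s)) holds at w3, so <>~(q -> (<>q | s)) is true at w1.
      At w3: q -> (<>q | s) is false, so ~(q -> (<>q | s)) is true.
Satisfying worlds: {w0, w1, w2, w4}

4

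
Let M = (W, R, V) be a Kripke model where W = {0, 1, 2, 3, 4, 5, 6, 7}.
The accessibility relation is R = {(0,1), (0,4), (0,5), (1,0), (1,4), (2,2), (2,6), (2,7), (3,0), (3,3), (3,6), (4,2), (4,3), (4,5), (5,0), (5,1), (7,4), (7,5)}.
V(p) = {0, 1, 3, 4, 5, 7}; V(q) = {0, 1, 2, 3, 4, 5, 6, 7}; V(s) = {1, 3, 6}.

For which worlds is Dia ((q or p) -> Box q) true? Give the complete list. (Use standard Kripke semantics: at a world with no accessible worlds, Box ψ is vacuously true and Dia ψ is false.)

Let φ = Dia ((q or p) -> Box q). Evaluate φ at each world:
  0 (successors {1, 4, 5}): φ is true.
  1 (successors {0, 4}): φ is true.
  2 (successors {2, 6, 7}): φ is true.
  3 (successors {0, 3, 6}): φ is true.
  4 (successors {2, 3, 5}): φ is true.
  5 (successors {0, 1}): φ is true.
  6 (successors ∅): φ is false.
  7 (successors {4, 5}): φ is true.
For instance, at 3:
  At 3: Dia ((q or p) -> Box q) requires (q or p) -> Box q at some successor in {0, 3, 6}.
    (q or p) -> Box q holds at 0, so Dia ((q or p) -> Box q) is true at 3.
      At 0: q or p is true, Box q is true, so (q or p) -> Box q is true.
Satisfying worlds: {0, 1, 2, 3, 4, 5, 7}

0, 1, 2, 3, 4, 5, 7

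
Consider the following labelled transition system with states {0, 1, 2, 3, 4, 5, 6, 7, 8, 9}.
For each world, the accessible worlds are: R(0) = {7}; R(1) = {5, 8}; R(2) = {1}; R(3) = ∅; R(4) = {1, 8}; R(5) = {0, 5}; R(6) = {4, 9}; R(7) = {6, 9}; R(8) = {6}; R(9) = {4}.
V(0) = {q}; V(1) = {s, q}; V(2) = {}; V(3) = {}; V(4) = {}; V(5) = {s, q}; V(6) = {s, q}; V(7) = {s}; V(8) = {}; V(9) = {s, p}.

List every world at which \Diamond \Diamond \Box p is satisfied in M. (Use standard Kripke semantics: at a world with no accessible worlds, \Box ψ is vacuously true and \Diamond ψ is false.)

none

Let φ = \Diamond \Diamond \Box p. Evaluate φ at each world:
  0 (successors {7}): φ is false.
  1 (successors {5, 8}): φ is false.
  2 (successors {1}): φ is false.
  3 (successors ∅): φ is false.
  4 (successors {1, 8}): φ is false.
  5 (successors {0, 5}): φ is false.
  6 (successors {4, 9}): φ is false.
  7 (successors {6, 9}): φ is false.
  8 (successors {6}): φ is false.
  9 (successors {4}): φ is false.
For instance, at 6:
  At 6: \Diamond \Diamond \Box p requires \Diamond \Box p at some successor in {4, 9}.
    At 4: \Diamond \Box p is false.
    At 9: \Diamond \Box p is false.
  So \Diamond \Diamond \Box p is false at 6.
Satisfying worlds: none.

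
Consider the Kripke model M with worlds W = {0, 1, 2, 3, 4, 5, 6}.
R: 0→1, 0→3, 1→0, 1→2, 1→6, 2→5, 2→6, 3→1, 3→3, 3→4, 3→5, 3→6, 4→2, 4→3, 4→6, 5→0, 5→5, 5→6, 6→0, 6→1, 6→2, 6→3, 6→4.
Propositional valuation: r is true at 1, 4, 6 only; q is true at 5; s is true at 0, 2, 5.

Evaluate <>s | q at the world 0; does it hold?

No

At 0: <>s is false, q is false, so <>s | q is false.
  At 0: <>s requires s at some successor in {1, 3}.
    At 1: s is false.
    At 3: s is false.
  So <>s is false at 0.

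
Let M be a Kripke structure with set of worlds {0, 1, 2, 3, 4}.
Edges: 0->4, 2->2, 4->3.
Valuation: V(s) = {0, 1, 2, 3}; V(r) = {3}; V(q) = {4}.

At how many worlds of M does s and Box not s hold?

3

Let φ = s and Box not s. Evaluate φ at each world:
  0 (successors {4}): φ is true.
  1 (successors ∅): φ is true.
  2 (successors {2}): φ is false.
  3 (successors ∅): φ is true.
  4 (successors {3}): φ is false.
For instance, at 4:
  At 4: s is false, Box not s is false, so s and Box not s is false.
    At 4: Box not s requires not s at every successor {3}.
      not s fails at 3, so Box not s is false at 4.
Satisfying worlds: {0, 1, 3}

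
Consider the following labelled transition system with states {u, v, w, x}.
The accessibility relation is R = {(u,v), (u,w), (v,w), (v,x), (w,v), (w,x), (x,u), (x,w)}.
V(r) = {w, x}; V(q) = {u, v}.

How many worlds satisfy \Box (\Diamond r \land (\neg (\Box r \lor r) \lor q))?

Let φ = \Box (\Diamond r \land (\neg (\Box r \lor r) \lor q)). Evaluate φ at each world:
  u (successors {v, w}): φ is false.
  v (successors {w, x}): φ is false.
  w (successors {v, x}): φ is false.
  x (successors {u, w}): φ is false.
For instance, at x:
  At x: \Box (\Diamond r \land (\neg (\Box r \lor r) \lor q)) requires \Diamond r \land (\neg (\Box r \lor r) \lor q) at every successor {u, w}.
    \Diamond r \land (\neg (\Box r \lor r) \lor q) fails at w, so \Box (\Diamond r \land (\neg (\Box r \lor r) \lor q)) is false at x.
      At w: \Diamond r is true, \neg (\Box r \lor r) \lor q is false, so \Diamond r \land (\neg (\Box r \lor r) \lor q) is false.
Satisfying worlds: none.

0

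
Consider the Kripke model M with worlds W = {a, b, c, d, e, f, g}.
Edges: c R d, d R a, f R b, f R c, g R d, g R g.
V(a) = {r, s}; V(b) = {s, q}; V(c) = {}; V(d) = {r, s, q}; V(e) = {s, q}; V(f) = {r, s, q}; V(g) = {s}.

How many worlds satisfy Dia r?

Let φ = Dia r. Evaluate φ at each world:
  a (successors ∅): φ is false.
  b (successors ∅): φ is false.
  c (successors {d}): φ is true.
  d (successors {a}): φ is true.
  e (successors ∅): φ is false.
  f (successors {b, c}): φ is false.
  g (successors {d, g}): φ is true.
For instance, at f:
  At f: Dia r requires r at some successor in {b, c}.
    At b: r is false.
    At c: r is false.
  So Dia r is false at f.
Satisfying worlds: {c, d, g}

3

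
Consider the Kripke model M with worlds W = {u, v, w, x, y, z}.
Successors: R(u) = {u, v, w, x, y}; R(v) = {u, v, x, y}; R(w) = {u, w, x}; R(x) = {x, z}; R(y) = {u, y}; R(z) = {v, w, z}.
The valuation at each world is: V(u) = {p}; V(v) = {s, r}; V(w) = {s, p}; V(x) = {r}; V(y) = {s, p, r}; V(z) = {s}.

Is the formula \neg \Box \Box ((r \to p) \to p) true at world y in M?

No

At y: \Box \Box ((r \to p) \to p) is true, so \neg \Box \Box ((r \to p) \to p) is false.
  At y: \Box \Box ((r \to p) \to p) requires \Box ((r \to p) \to p) at every successor {u, y}.
      At u: \Box ((r \to p) \to p) requires (r \to p) \to p at every successor {u, v, w, x, y}.
        At u: (r \to p) \to p is true.
        At v: (r \to p) \to p is true.
        At w: (r \to p) \to p is true.
        At x: (r \to p) \to p is true.
        At y: (r \to p) \to p is true.
      So \Box ((r \to p) \to p) is true at u.
      At y: \Box ((r \to p) \to p) requires (r \to p) \to p at every successor {u, y}.
        At u: (r \to p) \to p is true.
        At y: (r \to p) \to p is true.
      So \Box ((r \to p) \to p) is true at y.
  So \Box \Box ((r \to p) \to p) is true at y.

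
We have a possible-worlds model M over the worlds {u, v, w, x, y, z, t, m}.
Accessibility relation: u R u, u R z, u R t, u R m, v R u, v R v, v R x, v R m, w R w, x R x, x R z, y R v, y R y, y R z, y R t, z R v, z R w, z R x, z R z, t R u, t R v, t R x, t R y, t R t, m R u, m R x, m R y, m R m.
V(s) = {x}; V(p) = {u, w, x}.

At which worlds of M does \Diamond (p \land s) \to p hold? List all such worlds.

Recall that \Diamond ψ holds at a world iff ψ holds at some accessible world.
Let φ = \Diamond (p \land s) \to p. Evaluate φ at each world:
  u (successors {u, z, t, m}): φ is true.
  v (successors {u, v, x, m}): φ is false.
  w (successors {w}): φ is true.
  x (successors {x, z}): φ is true.
  y (successors {v, y, z, t}): φ is true.
  z (successors {v, w, x, z}): φ is false.
  t (successors {u, v, x, y, t}): φ is false.
  m (successors {u, x, y, m}): φ is false.
For instance, at z:
  At z: \Diamond (p \land s) is true, p is false, so \Diamond (p \land s) \to p is false.
    At z: \Diamond (p \land s) requires p \land s at some successor in {v, w, x, z}.
      p \land s holds at x, so \Diamond (p \land s) is true at z.
Satisfying worlds: {u, w, x, y}

u, w, x, y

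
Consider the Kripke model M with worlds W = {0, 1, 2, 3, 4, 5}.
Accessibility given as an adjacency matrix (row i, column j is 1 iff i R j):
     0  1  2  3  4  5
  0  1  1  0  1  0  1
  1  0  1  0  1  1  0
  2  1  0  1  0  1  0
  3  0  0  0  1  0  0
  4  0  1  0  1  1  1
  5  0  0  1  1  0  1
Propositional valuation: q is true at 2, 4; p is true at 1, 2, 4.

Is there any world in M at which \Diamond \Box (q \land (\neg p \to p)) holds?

Recall that \Box ψ holds at a world iff ψ holds at every accessible world, and \Diamond ψ holds iff ψ holds at some accessible world.
Let φ = \Diamond \Box (q \land (\neg p \to p)). Evaluate φ at each world:
  0 (successors {0, 1, 3, 5}): φ is false.
  1 (successors {1, 3, 4}): φ is false.
  2 (successors {0, 2, 4}): φ is false.
  3 (successors {3}): φ is false.
  4 (successors {1, 3, 4, 5}): φ is false.
  5 (successors {2, 3, 5}): φ is false.
For instance, at 1:
  At 1: \Diamond \Box (q \land (\neg p \to p)) requires \Box (q \land (\neg p \to p)) at some successor in {1, 3, 4}.
    At 1: \Box (q \land (\neg p \to p)) is false.
    At 3: \Box (q \land (\neg p \to p)) is false.
    At 4: \Box (q \land (\neg p \to p)) is false.
  So \Diamond \Box (q \land (\neg p \to p)) is false at 1.

No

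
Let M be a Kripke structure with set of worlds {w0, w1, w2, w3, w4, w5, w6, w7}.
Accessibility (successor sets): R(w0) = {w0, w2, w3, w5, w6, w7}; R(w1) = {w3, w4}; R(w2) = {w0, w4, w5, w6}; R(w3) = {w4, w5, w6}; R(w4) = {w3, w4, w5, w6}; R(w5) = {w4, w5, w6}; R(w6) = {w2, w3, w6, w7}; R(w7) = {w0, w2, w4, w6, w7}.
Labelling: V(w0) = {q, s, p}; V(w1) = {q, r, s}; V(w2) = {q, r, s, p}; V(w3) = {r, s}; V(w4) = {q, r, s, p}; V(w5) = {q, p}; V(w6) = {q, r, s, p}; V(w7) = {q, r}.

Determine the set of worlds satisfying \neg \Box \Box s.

Recall that \Box ψ holds at a world iff ψ holds at every accessible world, and \Diamond ψ holds iff ψ holds at some accessible world.
Let φ = \neg \Box \Box s. Evaluate φ at each world:
  w0 (successors {w0, w2, w3, w5, w6, w7}): φ is true.
  w1 (successors {w3, w4}): φ is true.
  w2 (successors {w0, w4, w5, w6}): φ is true.
  w3 (successors {w4, w5, w6}): φ is true.
  w4 (successors {w3, w4, w5, w6}): φ is true.
  w5 (successors {w4, w5, w6}): φ is true.
  w6 (successors {w2, w3, w6, w7}): φ is true.
  w7 (successors {w0, w2, w4, w6, w7}): φ is true.
For instance, at w0:
  At w0: \Box \Box s is false, so \neg \Box \Box s is true.
    At w0: \Box \Box s requires \Box s at every successor {w0, w2, w3, w5, w6, w7}.
      \Box s fails at w0, so \Box \Box s is false at w0.
Satisfying worlds: {w0, w1, w2, w3, w4, w5, w6, w7}

w0, w1, w2, w3, w4, w5, w6, w7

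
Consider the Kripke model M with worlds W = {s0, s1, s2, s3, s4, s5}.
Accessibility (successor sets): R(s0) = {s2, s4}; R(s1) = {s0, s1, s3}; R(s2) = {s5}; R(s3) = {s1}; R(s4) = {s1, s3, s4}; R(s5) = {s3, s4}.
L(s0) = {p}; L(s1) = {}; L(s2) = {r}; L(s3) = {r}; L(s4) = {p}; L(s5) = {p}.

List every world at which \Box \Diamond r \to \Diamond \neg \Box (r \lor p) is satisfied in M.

s0, s1, s3, s4, s5

Let φ = \Box \Diamond r \to \Diamond \neg \Box (r \lor p). Evaluate φ at each world:
  s0 (successors {s2, s4}): φ is true.
  s1 (successors {s0, s1, s3}): φ is true.
  s2 (successors {s5}): φ is false.
  s3 (successors {s1}): φ is true.
  s4 (successors {s1, s3, s4}): φ is true.
  s5 (successors {s3, s4}): φ is true.
For instance, at s0:
  At s0: \Box \Diamond r is false, \Diamond \neg \Box (r \lor p) is true, so \Box \Diamond r \to \Diamond \neg \Box (r \lor p) is true.
    At s0: \Box \Diamond r requires \Diamond r at every successor {s2, s4}.
      \Diamond r fails at s2, so \Box \Diamond r is false at s0.
    At s0: \Diamond \neg \Box (r \lor p) requires \neg \Box (r \lor p) at some successor in {s2, s4}.
      \neg \Box (r \lor p) holds at s4, so \Diamond \neg \Box (r \lor p) is true at s0.
Satisfying worlds: {s0, s1, s3, s4, s5}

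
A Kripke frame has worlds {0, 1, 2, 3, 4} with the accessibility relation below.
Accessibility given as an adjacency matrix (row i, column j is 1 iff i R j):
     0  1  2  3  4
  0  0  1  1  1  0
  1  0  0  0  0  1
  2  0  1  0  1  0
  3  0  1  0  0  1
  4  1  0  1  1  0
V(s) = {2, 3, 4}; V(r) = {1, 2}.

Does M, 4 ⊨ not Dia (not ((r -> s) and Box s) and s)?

Recall that Box ψ holds at a world iff ψ holds at every accessible world, and Dia ψ holds iff ψ holds at some accessible world.
At 4: Dia (not ((r -> s) and Box s) and s) is true, so not Dia (not ((r -> s) and Box s) and s) is false.
  At 4: Dia (not ((r -> s) and Box s) and s) requires not ((r -> s) and Box s) and s at some successor in {0, 2, 3}.
    not ((r -> s) and Box s) and s holds at 2, so Dia (not ((r -> s) and Box s) and s) is true at 4.
      At 2: not ((r -> s) and Box s) is true, s is true, so not ((r -> s) and Box s) and s is true.

No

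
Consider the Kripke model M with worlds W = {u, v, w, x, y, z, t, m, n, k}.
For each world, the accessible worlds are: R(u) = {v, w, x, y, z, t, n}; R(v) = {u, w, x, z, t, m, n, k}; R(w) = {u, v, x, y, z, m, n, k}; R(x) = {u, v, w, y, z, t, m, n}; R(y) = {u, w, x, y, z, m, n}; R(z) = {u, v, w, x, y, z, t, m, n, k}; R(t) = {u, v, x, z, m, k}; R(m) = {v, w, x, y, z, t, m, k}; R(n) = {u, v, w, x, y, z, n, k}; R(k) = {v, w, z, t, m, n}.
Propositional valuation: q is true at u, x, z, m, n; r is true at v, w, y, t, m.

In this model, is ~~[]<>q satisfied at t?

At t: ~[]<>q is false, so ~~[]<>q is true.
  At t: []<>q is true, so ~[]<>q is false.
    At t: []<>q requires <>q at every successor {u, v, x, z, m, k}.
      At u: <>q is true.
      At v: <>q is true.
      At x: <>q is true.
      At z: <>q is true.
      At m: <>q is true.
      At k: <>q is true.
    So []<>q is true at t.

Yes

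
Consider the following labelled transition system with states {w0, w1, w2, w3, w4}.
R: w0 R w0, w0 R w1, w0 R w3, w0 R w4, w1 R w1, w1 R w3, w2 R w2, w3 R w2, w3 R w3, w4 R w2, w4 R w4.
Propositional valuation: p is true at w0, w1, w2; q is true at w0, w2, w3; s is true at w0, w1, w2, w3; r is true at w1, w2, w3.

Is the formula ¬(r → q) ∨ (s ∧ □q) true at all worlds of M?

No

Let φ = ¬(r → q) ∨ (s ∧ □q). Evaluate φ at each world:
  w0 (successors {w0, w1, w3, w4}): φ is false.
  w1 (successors {w1, w3}): φ is true.
  w2 (successors {w2}): φ is true.
  w3 (successors {w2, w3}): φ is true.
  w4 (successors {w2, w4}): φ is false.
Detail at w0 (counterexample):
  At w0: ¬(r → q) is false, s ∧ □q is false, so ¬(r → q) ∨ (s ∧ □q) is false.
    At w0: s is true, □q is false, so s ∧ □q is false.
      At w0: □q requires q at every successor {w0, w1, w3, w4}.
        q fails at w1, so □q is false at w0.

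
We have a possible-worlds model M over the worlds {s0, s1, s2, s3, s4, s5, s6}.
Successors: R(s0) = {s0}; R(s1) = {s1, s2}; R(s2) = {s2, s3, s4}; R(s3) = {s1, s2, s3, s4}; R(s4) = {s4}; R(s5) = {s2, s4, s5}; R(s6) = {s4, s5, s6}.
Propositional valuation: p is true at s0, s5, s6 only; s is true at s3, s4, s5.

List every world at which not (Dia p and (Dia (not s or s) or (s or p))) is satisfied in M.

s1, s2, s3, s4

Let φ = not (Dia p and (Dia (not s or s) or (s or p))). Evaluate φ at each world:
  s0 (successors {s0}): φ is false.
  s1 (successors {s1, s2}): φ is true.
  s2 (successors {s2, s3, s4}): φ is true.
  s3 (successors {s1, s2, s3, s4}): φ is true.
  s4 (successors {s4}): φ is true.
  s5 (successors {s2, s4, s5}): φ is false.
  s6 (successors {s4, s5, s6}): φ is false.
For instance, at s2:
  At s2: Dia p and (Dia (not s or s) or (s or p)) is false, so not (Dia p and (Dia (not s or s) or (s or p))) is true.
    At s2: Dia p is false, Dia (not s or s) or (s or p) is true, so Dia p and (Dia (not s or s) or (s or p)) is false.
      At s2: Dia p requires p at some successor in {s2, s3, s4}.
        At s2: p is false.
        At s3: p is false.
        At s4: p is false.
      So Dia p is false at s2.
      At s2: Dia (not s or s) is true, s or p is false, so Dia (not s or s) or (s or p) is true.
Satisfying worlds: {s1, s2, s3, s4}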